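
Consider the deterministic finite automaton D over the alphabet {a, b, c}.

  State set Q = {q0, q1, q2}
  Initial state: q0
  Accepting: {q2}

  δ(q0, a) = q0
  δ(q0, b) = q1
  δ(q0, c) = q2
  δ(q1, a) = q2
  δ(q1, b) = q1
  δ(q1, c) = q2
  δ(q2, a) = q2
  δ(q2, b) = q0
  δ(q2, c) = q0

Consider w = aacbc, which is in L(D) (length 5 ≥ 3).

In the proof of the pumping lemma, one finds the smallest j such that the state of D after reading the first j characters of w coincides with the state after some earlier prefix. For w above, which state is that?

q0

State sequence: q0 -a-> q0 -a-> q0 -c-> q2 -b-> q0 -c-> q2
First repeat at step 1: q0 was already visited.

The earliest repeat is at step j = 1: D is in q0, which it already visited at step i = 0.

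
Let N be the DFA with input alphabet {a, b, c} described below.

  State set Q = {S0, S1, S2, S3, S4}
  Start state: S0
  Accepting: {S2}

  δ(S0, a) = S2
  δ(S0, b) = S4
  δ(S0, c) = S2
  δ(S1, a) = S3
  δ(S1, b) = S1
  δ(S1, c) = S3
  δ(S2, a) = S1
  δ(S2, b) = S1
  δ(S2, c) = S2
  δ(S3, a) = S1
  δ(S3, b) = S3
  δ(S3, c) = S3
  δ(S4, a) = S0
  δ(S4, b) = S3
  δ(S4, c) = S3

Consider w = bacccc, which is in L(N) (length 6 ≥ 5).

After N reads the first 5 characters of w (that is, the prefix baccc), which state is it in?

S2

State sequence: S0 -b-> S4 -a-> S0 -c-> S2 -c-> S2 -c-> S2

After reading 5 characters, N is in state S2.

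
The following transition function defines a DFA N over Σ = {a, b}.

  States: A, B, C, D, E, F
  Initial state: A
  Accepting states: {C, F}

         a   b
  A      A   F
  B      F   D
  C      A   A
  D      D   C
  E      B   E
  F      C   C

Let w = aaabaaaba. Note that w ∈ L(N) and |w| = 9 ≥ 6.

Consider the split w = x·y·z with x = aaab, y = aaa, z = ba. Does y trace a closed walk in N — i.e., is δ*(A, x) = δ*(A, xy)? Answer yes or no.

no

State sequence: A -a-> A -a-> A -a-> A -b-> F -a-> C -a-> A -a-> A

After x (step 4): F. After xy (step 7): A.
They differ (F ≠ A), so y is not a cycle from the state after x; this split is not the one the pumping-lemma construction produces, and pumping y need not keep the string in L(N).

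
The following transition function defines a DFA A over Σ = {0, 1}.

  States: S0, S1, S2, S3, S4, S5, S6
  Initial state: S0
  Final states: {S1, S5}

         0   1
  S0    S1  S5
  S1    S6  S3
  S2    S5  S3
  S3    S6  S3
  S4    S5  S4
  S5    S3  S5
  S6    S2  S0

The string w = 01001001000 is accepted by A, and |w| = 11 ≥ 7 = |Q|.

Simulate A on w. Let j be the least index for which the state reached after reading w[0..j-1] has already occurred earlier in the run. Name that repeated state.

S3

State sequence: S0 -0-> S1 -1-> S3 -0-> S6 -0-> S2 -1-> S3 -0-> S6 -0-> S2 -1-> S3 -0-> S6 -0-> S2 -0-> S5
First repeat at step 5: S3 was already visited.

The earliest repeat is at step j = 5: A is in S3, which it already visited at step i = 2.
The DFA has 7 states, so the proof of the pumping lemma guarantees a repeated state among the first 7+1 visited; the segment between the two visits is the pumpable y.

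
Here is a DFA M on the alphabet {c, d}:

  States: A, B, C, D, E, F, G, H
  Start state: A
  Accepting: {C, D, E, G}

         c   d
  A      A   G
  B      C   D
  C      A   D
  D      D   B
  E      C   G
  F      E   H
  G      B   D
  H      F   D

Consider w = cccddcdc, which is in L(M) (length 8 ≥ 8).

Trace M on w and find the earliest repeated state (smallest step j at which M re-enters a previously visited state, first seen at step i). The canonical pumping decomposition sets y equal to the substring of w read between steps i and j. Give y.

c

State sequence: A -c-> A -c-> A -c-> A -d-> G -d-> D -c-> D -d-> B -c-> C
First repeat at step 1: A was already visited.

So i = 0, j = 1, giving x = w[0:0] = ε, y = w[0:1] = c, z = w[1:8] = ccddcdc.
Check: |xy| = 1 ≤ 8 and |y| = 1 ≥ 1. Reading y takes M from A back to A, so every xyⁱz is accepted.
Pumping length from the standard proof: p = 8 (the number of states). The repeated state found above gives |xy| = j ≤ 8 and |y| = j − i ≥ 1.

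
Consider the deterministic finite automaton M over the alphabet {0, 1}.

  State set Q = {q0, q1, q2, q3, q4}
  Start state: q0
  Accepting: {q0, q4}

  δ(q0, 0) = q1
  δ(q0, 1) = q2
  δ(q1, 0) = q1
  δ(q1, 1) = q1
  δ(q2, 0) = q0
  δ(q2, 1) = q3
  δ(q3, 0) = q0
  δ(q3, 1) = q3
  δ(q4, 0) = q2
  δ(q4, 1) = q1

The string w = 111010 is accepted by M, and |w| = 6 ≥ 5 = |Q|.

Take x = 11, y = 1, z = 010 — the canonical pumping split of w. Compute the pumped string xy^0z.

11010

xy⁰z = xz = 11·010 = 11010.
Reading y = 1 takes M from q3 back to q3, so after x the machine is still in q3, and z then leads to the accepting state q0. Hence 11010 ∈ L(M).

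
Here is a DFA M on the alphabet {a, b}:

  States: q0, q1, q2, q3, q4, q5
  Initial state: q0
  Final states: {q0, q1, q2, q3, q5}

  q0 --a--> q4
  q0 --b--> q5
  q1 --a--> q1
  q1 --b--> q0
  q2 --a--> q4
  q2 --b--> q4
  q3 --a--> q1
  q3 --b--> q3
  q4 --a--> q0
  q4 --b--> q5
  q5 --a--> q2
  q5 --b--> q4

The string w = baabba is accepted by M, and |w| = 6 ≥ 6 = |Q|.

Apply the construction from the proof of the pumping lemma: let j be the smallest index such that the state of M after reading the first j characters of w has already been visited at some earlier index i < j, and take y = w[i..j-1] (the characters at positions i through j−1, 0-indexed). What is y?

Run of M on w = b a a b b a:
  step 0: q0  (start)
  step 1: q5  (read b: q0→q5)
  step 2: q2  (read a: q5→q2)
  step 3: q4  (read a: q2→q4)
  step 4: q5  (read b: q4→q5)   ← first repeat (q5 seen earlier)
  step 5: q4  (read b: q5→q4)
  step 6: q0  (read a: q4→q0)

So i = 1, j = 4, giving x = w[0:1] = b, y = w[1:4] = aab, z = w[4:6] = ba.
Check: |xy| = 4 ≤ 6 and |y| = 3 ≥ 1. Reading y takes M from q5 back to q5, so every xyⁱz is accepted.

aab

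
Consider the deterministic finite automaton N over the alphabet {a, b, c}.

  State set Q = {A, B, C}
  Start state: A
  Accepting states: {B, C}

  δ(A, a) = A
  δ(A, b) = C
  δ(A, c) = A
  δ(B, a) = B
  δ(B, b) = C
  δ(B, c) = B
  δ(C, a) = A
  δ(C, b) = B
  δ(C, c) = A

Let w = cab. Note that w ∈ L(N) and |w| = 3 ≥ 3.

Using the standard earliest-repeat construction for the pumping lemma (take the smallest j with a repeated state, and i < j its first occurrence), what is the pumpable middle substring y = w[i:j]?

c

State sequence: A -c-> A -a-> A -b-> C
First repeat at step 1: A was already visited.

So i = 0, j = 1, giving x = w[0:0] = ε, y = w[0:1] = c, z = w[1:3] = ab.
Check: |xy| = 1 ≤ 3 and |y| = 1 ≥ 1. Reading y takes N from A back to A, so every xyⁱz is accepted.
The DFA has 3 states, so the proof of the pumping lemma guarantees a repeated state among the first 3+1 visited; the segment between the two visits is the pumpable y.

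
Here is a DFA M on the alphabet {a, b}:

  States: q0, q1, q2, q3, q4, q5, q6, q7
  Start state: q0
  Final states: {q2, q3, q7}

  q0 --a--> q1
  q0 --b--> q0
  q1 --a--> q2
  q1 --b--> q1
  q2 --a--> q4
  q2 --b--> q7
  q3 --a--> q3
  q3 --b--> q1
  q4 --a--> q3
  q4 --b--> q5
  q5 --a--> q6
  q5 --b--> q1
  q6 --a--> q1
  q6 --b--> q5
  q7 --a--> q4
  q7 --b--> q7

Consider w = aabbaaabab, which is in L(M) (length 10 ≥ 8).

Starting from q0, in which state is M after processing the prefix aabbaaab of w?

q1

State sequence: q0 -a-> q1 -a-> q2 -b-> q7 -b-> q7 -a-> q4 -a-> q3 -a-> q3 -b-> q1

After reading 8 characters, M is in state q1.
(This kind of state-tracing is the core of the pumping-lemma construction: with 8 states, pigeonhole forces a repeat within the first 8 steps.)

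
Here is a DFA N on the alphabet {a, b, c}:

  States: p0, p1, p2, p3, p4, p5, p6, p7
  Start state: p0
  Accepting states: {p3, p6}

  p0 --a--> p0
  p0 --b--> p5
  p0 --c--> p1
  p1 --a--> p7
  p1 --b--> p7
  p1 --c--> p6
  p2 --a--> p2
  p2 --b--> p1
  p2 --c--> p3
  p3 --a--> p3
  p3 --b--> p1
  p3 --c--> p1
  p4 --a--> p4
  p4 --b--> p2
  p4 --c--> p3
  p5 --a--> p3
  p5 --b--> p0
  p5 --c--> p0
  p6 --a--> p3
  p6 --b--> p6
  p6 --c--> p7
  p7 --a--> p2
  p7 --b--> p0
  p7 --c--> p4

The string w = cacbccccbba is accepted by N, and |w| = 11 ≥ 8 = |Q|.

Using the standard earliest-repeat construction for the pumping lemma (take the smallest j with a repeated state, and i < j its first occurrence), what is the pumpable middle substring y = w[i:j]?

acbcc

Run of N on w = c a c b c c c c b b a:
  step 0: p0  (start)
  step 1: p1  (read c: p0→p1)
  step 2: p7  (read a: p1→p7)
  step 3: p4  (read c: p7→p4)
  step 4: p2  (read b: p4→p2)
  step 5: p3  (read c: p2→p3)
  step 6: p1  (read c: p3→p1)   ← first repeat (p1 seen earlier)
  step 7: p6  (read c: p1→p6)
  step 8: p7  (read c: p6→p7)
  step 9: p0  (read b: p7→p0)
  step 10: p5  (read b: p0→p5)
  step 11: p3  (read a: p5→p3)

So i = 1, j = 6, giving x = w[0:1] = c, y = w[1:6] = acbcc, z = w[6:11] = ccbba.
Check: |xy| = 6 ≤ 8 and |y| = 5 ≥ 1. Reading y takes N from p1 back to p1, so every xyⁱz is accepted.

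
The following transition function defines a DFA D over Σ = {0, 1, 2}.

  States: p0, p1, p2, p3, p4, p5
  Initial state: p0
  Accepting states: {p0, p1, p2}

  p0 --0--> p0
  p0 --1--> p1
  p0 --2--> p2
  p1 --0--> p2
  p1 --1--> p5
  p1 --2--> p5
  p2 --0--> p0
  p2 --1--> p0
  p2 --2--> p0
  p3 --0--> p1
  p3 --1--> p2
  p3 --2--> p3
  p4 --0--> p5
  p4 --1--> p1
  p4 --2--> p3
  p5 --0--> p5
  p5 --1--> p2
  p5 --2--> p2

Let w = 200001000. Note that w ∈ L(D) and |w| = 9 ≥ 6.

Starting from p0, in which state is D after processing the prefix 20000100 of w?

Run of D on the first 8 characters of w = 2 0 0 0 0 1 0 0:
  step 0: p0  (start)
  step 1: p2  (read 2: p0→p2)
  step 2: p0  (read 0: p2→p0)
  step 3: p0  (read 0: p0→p0)
  step 4: p0  (read 0: p0→p0)
  step 5: p0  (read 0: p0→p0)
  step 6: p1  (read 1: p0→p1)
  step 7: p2  (read 0: p1→p2)
  step 8: p0  (read 0: p2→p0)

After reading 8 characters, D is in state p0.

p0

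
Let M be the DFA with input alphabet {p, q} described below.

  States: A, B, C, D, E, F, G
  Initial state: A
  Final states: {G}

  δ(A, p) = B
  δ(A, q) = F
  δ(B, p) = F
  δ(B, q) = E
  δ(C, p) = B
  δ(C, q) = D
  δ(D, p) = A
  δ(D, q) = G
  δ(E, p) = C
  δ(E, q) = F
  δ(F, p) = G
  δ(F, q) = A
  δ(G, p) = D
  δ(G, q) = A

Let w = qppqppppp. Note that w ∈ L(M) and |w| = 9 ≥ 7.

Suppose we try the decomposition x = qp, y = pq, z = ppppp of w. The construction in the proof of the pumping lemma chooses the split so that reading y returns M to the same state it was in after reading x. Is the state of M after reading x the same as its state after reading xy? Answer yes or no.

yes

Run of M on the first 4 characters of w = q p p q:
  step 0: A  (start)
  step 1: F  (read q: A→F)
  step 2: G  (read p: F→G)
  step 3: D  (read p: G→D)
  step 4: G  (read q: D→G)

After x (step 2): G. After xy (step 4): G.
They match, so y = pq drives M around a cycle from G back to itself; pumping y any number of times keeps M in G before reading z, and xyⁱz ∈ L(M) for every i ≥ 0.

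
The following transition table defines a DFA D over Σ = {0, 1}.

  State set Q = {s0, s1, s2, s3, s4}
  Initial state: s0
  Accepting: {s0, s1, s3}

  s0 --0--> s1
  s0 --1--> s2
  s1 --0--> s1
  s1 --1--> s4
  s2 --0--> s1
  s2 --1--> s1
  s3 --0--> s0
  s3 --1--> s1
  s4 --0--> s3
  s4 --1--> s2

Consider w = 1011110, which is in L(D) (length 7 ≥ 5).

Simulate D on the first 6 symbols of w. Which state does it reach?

State sequence: s0 -1-> s2 -0-> s1 -1-> s4 -1-> s2 -1-> s1 -1-> s4

After reading 6 characters, D is in state s4.
(This kind of state-tracing is the core of the pumping-lemma construction: with 5 states, pigeonhole forces a repeat within the first 5 steps.)

s4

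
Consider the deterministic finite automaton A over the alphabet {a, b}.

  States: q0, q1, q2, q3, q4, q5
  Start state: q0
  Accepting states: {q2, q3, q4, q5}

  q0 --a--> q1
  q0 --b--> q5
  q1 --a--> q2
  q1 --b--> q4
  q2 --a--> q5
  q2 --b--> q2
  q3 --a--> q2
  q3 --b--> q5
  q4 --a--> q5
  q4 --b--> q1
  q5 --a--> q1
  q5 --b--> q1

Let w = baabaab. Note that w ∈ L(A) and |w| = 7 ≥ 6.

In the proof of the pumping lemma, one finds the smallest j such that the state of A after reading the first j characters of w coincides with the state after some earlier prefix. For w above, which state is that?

q2

Run of A on w = b a a b a a b:
  step 0: q0  (start)
  step 1: q5  (read b: q0→q5)
  step 2: q1  (read a: q5→q1)
  step 3: q2  (read a: q1→q2)
  step 4: q2  (read b: q2→q2)   ← first repeat (q2 seen earlier)
  step 5: q5  (read a: q2→q5)
  step 6: q1  (read a: q5→q1)
  step 7: q4  (read b: q1→q4)

The earliest repeat is at step j = 4: A is in q2, which it already visited at step i = 3.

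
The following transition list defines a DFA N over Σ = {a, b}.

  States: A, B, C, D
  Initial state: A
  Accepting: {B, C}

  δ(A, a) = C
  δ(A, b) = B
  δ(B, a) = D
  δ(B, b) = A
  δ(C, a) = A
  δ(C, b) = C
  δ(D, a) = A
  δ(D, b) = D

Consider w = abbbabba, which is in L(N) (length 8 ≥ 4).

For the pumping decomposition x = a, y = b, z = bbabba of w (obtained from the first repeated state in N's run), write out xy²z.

abbbbabba

xy^2z = a·b·b·bbabba = abbbbabba.
Reading y = b takes N from C back to C, so after x·y·y the machine is still in C, and z then leads to the accepting state C. Hence abbbbabba ∈ L(N).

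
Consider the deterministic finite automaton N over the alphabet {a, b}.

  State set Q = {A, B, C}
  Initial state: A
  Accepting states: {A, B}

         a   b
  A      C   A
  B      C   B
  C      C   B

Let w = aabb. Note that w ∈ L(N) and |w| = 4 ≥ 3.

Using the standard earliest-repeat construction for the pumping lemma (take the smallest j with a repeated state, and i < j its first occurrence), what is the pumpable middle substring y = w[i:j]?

a

State sequence: A -a-> C -a-> C -b-> B -b-> B
First repeat at step 2: C was already visited.

So i = 1, j = 2, giving x = w[0:1] = a, y = w[1:2] = a, z = w[2:4] = bb.
Check: |xy| = 2 ≤ 3 and |y| = 1 ≥ 1. Reading y takes N from C back to C, so every xyⁱz is accepted.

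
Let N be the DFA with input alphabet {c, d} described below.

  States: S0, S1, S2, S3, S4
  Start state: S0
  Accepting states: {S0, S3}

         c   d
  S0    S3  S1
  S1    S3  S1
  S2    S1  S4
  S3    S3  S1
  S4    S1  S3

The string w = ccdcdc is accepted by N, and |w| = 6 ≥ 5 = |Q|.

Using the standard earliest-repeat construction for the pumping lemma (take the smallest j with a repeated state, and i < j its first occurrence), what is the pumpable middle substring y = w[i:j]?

c

Run of N on w = c c d c d c:
  step 0: S0  (start)
  step 1: S3  (read c: S0→S3)
  step 2: S3  (read c: S3→S3)   ← first repeat (S3 seen earlier)
  step 3: S1  (read d: S3→S1)
  step 4: S3  (read c: S1→S3)
  step 5: S1  (read d: S3→S1)
  step 6: S3  (read c: S1→S3)

So i = 1, j = 2, giving x = w[0:1] = c, y = w[1:2] = c, z = w[2:6] = dcdc.
Check: |xy| = 2 ≤ 5 and |y| = 1 ≥ 1. Reading y takes N from S3 back to S3, so every xyⁱz is accepted.
Since N has 5 states, any run of length ≥ 5 visits 5+1 states, so by pigeonhole some state repeats within the first 5 steps — that repeat gives the pumpable loop.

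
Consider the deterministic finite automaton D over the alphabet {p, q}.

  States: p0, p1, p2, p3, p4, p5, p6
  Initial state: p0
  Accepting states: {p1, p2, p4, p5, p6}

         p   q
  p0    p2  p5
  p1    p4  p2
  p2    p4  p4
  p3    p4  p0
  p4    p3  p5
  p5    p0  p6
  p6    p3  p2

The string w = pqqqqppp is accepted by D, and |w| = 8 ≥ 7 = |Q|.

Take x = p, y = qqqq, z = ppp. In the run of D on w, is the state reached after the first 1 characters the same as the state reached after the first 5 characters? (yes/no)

yes

Run of D on the first 5 characters of w = p q q q q:
  step 0: p0  (start)
  step 1: p2  (read p: p0→p2)
  step 2: p4  (read q: p2→p4)
  step 3: p5  (read q: p4→p5)
  step 4: p6  (read q: p5→p6)
  step 5: p2  (read q: p6→p2)

After x (step 1): p2. After xy (step 5): p2.
They match, so y = qqqq drives D around a cycle from p2 back to itself; pumping y any number of times keeps D in p2 before reading z, and xyⁱz ∈ L(D) for every i ≥ 0.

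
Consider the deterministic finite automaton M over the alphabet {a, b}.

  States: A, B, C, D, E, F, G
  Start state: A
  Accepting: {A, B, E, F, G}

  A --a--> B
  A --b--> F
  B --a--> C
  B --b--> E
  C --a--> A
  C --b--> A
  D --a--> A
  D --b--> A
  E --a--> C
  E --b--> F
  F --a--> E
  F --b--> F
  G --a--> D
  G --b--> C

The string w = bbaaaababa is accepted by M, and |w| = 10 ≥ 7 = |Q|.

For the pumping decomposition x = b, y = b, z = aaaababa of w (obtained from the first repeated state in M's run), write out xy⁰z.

xy⁰z = xz = b·aaaababa = baaaababa.
Reading y = b takes M from F back to F, so after x the machine is still in F, and z then leads to the accepting state B. Hence baaaababa ∈ L(M).

baaaababa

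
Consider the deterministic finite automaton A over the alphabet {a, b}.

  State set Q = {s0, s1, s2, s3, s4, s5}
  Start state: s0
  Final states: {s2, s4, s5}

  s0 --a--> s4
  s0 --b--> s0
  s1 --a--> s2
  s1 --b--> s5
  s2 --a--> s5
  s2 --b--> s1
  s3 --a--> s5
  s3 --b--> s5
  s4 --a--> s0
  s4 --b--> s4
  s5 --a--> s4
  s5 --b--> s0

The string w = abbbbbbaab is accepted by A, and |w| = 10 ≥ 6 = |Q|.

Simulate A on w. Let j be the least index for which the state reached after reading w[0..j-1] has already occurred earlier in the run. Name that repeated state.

s4

State sequence: s0 -a-> s4 -b-> s4 -b-> s4 -b-> s4 -b-> s4 -b-> s4 -b-> s4 -a-> s0 -a-> s4 -b-> s4
First repeat at step 2: s4 was already visited.

The earliest repeat is at step j = 2: A is in s4, which it already visited at step i = 1.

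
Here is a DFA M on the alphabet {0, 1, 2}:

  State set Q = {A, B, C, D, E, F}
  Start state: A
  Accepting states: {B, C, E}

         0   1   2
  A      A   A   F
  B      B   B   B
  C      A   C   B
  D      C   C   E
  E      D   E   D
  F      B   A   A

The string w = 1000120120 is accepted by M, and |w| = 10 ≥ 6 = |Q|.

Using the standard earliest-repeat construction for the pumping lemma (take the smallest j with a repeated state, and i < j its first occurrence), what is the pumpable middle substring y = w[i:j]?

Run of M on w = 1 0 0 0 1 2 0 1 2 0:
  step 0: A  (start)
  step 1: A  (read 1: A→A)   ← first repeat (A seen earlier)
  step 2: A  (read 0: A→A)
  step 3: A  (read 0: A→A)
  step 4: A  (read 0: A→A)
  step 5: A  (read 1: A→A)
  step 6: F  (read 2: A→F)
  step 7: B  (read 0: F→B)
  step 8: B  (read 1: B→B)
  step 9: B  (read 2: B→B)
  step 10: B  (read 0: B→B)

So i = 0, j = 1, giving x = w[0:0] = ε, y = w[0:1] = 1, z = w[1:10] = 000120120.
Check: |xy| = 1 ≤ 6 and |y| = 1 ≥ 1. Reading y takes M from A back to A, so every xyⁱz is accepted.

1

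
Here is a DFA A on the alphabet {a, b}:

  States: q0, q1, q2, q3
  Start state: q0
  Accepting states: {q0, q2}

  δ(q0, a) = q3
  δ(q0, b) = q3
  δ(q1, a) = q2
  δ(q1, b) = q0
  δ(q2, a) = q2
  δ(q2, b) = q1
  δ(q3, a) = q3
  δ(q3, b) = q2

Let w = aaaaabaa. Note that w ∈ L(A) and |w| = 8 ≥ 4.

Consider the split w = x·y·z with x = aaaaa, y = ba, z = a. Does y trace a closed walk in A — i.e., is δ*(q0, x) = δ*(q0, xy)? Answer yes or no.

no

State sequence: q0 -a-> q3 -a-> q3 -a-> q3 -a-> q3 -a-> q3 -b-> q2 -a-> q2

After x (step 5): q3. After xy (step 7): q2.
They differ (q3 ≠ q2), so y is not a cycle from the state after x; this split is not the one the pumping-lemma construction produces, and pumping y need not keep the string in L(A).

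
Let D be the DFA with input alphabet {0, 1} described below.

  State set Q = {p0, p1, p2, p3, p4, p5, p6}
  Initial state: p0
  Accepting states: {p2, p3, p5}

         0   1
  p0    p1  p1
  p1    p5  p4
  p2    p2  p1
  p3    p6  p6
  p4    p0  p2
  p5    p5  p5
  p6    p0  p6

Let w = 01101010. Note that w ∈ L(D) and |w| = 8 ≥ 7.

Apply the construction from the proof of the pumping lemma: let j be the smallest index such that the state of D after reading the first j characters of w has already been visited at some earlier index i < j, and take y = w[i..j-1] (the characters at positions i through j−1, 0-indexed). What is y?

State sequence: p0 -0-> p1 -1-> p4 -1-> p2 -0-> p2 -1-> p1 -0-> p5 -1-> p5 -0-> p5
First repeat at step 4: p2 was already visited.

So i = 3, j = 4, giving x = w[0:3] = 011, y = w[3:4] = 0, z = w[4:8] = 1010.
Check: |xy| = 4 ≤ 7 and |y| = 1 ≥ 1. Reading y takes D from p2 back to p2, so every xyⁱz is accepted.

0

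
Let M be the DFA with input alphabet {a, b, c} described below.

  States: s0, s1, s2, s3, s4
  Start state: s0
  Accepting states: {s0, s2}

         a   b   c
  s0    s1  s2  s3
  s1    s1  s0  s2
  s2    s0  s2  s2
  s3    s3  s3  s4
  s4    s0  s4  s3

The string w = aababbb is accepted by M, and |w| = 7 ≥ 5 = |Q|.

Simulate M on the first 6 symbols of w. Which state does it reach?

s2

State sequence: s0 -a-> s1 -a-> s1 -b-> s0 -a-> s1 -b-> s0 -b-> s2

After reading 6 characters, M is in state s2.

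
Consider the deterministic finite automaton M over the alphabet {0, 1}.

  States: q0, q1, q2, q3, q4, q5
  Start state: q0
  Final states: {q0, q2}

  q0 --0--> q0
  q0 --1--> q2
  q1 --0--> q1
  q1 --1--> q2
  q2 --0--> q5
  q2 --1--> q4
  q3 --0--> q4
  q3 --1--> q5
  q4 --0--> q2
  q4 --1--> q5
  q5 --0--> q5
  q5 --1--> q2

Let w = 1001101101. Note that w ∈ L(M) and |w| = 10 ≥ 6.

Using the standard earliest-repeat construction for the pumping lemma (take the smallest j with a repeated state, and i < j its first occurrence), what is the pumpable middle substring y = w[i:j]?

Run of M on w = 1 0 0 1 1 0 1 1 0 1:
  step 0: q0  (start)
  step 1: q2  (read 1: q0→q2)
  step 2: q5  (read 0: q2→q5)
  step 3: q5  (read 0: q5→q5)   ← first repeat (q5 seen earlier)
  step 4: q2  (read 1: q5→q2)
  step 5: q4  (read 1: q2→q4)
  step 6: q2  (read 0: q4→q2)
  step 7: q4  (read 1: q2→q4)
  step 8: q5  (read 1: q4→q5)
  step 9: q5  (read 0: q5→q5)
  step 10: q2  (read 1: q5→q2)

So i = 2, j = 3, giving x = w[0:2] = 10, y = w[2:3] = 0, z = w[3:10] = 1101101.
Check: |xy| = 3 ≤ 6 and |y| = 1 ≥ 1. Reading y takes M from q5 back to q5, so every xyⁱz is accepted.

0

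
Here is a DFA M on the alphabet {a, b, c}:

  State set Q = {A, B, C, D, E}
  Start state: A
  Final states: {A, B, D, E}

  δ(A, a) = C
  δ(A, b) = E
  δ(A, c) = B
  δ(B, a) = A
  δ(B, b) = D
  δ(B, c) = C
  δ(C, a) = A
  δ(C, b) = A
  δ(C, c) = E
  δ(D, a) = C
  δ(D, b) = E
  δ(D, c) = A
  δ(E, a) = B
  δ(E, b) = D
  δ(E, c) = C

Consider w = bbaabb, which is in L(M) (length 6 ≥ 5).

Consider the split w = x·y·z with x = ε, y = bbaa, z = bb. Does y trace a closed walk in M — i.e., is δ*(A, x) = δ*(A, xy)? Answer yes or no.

yes

Run of M on the first 4 characters of w = b b a a:
  step 0: A  (start)
  step 1: E  (read b: A→E)
  step 2: D  (read b: E→D)
  step 3: C  (read a: D→C)
  step 4: A  (read a: C→A)

After x (step 0): A. After xy (step 4): A.
They match, so y = bbaa drives M around a cycle from A back to itself; pumping y any number of times keeps M in A before reading z, and xyⁱz ∈ L(M) for every i ≥ 0.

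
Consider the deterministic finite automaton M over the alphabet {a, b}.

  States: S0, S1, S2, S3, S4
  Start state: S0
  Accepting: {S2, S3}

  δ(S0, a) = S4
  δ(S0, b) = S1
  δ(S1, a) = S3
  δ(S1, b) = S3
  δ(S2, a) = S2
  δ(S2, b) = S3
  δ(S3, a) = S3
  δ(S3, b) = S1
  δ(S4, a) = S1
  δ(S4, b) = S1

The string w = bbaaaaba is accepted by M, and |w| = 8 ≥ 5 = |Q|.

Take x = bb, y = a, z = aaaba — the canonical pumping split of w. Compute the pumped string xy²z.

bbaaaaaba

xy^2z = bb·a·a·aaaba = bbaaaaaba.
Reading y = a takes M from S3 back to S3, so after x·y·y the machine is still in S3, and z then leads to the accepting state S3. Hence bbaaaaaba ∈ L(M).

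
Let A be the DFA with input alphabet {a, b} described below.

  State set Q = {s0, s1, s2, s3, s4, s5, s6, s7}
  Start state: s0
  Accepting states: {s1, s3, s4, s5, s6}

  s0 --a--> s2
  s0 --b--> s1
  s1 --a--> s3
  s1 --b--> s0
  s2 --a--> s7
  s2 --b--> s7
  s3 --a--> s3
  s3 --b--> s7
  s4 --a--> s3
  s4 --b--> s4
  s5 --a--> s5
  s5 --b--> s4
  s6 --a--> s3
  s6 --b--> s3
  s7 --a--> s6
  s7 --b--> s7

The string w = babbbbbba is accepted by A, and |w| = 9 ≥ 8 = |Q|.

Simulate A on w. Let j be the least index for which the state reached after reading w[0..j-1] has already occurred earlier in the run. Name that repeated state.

Run of A on w = b a b b b b b b a:
  step 0: s0  (start)
  step 1: s1  (read b: s0→s1)
  step 2: s3  (read a: s1→s3)
  step 3: s7  (read b: s3→s7)
  step 4: s7  (read b: s7→s7)   ← first repeat (s7 seen earlier)
  step 5: s7  (read b: s7→s7)
  step 6: s7  (read b: s7→s7)
  step 7: s7  (read b: s7→s7)
  step 8: s7  (read b: s7→s7)
  step 9: s6  (read a: s7→s6)

The earliest repeat is at step j = 4: A is in s7, which it already visited at step i = 3.
With |Q| = 8, pigeonhole forces a state repeat no later than step 8; the substring read between the first and second visits to that state can be pumped.

s7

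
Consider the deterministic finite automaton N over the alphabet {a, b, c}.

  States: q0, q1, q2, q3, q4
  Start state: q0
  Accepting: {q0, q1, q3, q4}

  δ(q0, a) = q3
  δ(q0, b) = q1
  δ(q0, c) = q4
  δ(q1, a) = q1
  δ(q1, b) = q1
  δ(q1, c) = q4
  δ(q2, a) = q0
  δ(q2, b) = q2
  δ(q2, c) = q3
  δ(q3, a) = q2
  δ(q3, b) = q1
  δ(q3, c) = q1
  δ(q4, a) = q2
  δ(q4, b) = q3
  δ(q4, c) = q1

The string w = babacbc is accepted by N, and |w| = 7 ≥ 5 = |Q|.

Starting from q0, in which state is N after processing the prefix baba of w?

State sequence: q0 -b-> q1 -a-> q1 -b-> q1 -a-> q1

After reading 4 characters, N is in state q1.

q1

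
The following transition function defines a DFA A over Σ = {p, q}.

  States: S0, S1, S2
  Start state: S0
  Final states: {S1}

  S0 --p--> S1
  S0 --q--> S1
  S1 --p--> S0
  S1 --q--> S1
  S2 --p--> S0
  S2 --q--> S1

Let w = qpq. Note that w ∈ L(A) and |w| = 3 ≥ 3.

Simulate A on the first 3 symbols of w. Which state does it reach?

S1

Run of A on the first 3 characters of w = q p q:
  step 0: S0  (start)
  step 1: S1  (read q: S0→S1)
  step 2: S0  (read p: S1→S0)
  step 3: S1  (read q: S0→S1)

After reading 3 characters, A is in state S1.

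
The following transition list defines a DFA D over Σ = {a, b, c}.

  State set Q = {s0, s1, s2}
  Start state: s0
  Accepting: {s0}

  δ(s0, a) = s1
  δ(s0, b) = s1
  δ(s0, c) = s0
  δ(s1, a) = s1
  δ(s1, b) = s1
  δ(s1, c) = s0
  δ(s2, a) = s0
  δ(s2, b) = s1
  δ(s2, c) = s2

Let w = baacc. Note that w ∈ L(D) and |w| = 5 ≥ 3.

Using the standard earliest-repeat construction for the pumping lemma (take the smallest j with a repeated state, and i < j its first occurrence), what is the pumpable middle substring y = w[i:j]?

Run of D on w = b a a c c:
  step 0: s0  (start)
  step 1: s1  (read b: s0→s1)
  step 2: s1  (read a: s1→s1)   ← first repeat (s1 seen earlier)
  step 3: s1  (read a: s1→s1)
  step 4: s0  (read c: s1→s0)
  step 5: s0  (read c: s0→s0)

So i = 1, j = 2, giving x = w[0:1] = b, y = w[1:2] = a, z = w[2:5] = acc.
Check: |xy| = 2 ≤ 3 and |y| = 1 ≥ 1. Reading y takes D from s1 back to s1, so every xyⁱz is accepted.

a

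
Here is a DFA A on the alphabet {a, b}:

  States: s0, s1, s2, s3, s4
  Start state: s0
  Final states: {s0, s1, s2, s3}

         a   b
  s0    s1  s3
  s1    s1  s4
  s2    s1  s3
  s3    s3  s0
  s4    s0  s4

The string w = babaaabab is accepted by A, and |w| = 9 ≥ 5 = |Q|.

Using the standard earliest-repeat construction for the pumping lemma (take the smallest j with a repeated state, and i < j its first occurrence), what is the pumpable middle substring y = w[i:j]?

a

Run of A on w = b a b a a a b a b:
  step 0: s0  (start)
  step 1: s3  (read b: s0→s3)
  step 2: s3  (read a: s3→s3)   ← first repeat (s3 seen earlier)
  step 3: s0  (read b: s3→s0)
  step 4: s1  (read a: s0→s1)
  step 5: s1  (read a: s1→s1)
  step 6: s1  (read a: s1→s1)
  step 7: s4  (read b: s1→s4)
  step 8: s0  (read a: s4→s0)
  step 9: s3  (read b: s0→s3)

So i = 1, j = 2, giving x = w[0:1] = b, y = w[1:2] = a, z = w[2:9] = baaabab.
Check: |xy| = 2 ≤ 5 and |y| = 1 ≥ 1. Reading y takes A from s3 back to s3, so every xyⁱz is accepted.
Pumping length from the standard proof: p = 5 (the number of states). The repeated state found above gives |xy| = j ≤ 5 and |y| = j − i ≥ 1.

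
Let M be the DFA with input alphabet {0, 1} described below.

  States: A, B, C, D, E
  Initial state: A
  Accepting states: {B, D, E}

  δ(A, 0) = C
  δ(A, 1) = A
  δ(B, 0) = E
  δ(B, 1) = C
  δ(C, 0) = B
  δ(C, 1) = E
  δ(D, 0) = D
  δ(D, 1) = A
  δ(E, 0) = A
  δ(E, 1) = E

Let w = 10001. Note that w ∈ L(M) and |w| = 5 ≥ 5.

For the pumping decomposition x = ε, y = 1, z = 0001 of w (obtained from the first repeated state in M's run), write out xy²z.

110001

xy^2z = ε·1·1·0001 = 110001.
Reading y = 1 takes M from A back to A, so after x·y·y the machine is still in A, and z then leads to the accepting state E. Hence 110001 ∈ L(M).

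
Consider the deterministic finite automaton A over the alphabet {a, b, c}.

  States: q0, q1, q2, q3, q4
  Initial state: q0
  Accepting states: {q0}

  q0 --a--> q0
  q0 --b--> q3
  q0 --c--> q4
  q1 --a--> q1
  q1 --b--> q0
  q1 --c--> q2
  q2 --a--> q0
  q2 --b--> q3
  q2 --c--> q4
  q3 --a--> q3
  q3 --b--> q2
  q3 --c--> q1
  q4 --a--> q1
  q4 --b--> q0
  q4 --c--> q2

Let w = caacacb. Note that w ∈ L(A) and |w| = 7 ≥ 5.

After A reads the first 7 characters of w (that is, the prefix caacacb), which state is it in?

q0

Run of A on the first 7 characters of w = c a a c a c b:
  step 0: q0  (start)
  step 1: q4  (read c: q0→q4)
  step 2: q1  (read a: q4→q1)
  step 3: q1  (read a: q1→q1)
  step 4: q2  (read c: q1→q2)
  step 5: q0  (read a: q2→q0)
  step 6: q4  (read c: q0→q4)
  step 7: q0  (read b: q4→q0)

After reading 7 characters, A is in state q0.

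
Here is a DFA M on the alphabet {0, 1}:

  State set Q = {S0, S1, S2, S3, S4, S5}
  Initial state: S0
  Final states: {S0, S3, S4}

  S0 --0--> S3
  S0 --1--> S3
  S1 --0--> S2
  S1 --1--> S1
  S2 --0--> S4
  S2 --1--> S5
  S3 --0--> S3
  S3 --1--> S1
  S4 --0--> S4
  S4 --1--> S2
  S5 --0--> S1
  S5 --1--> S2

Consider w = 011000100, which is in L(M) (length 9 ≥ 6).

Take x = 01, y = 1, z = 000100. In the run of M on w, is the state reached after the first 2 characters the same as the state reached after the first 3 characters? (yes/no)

State sequence: S0 -0-> S3 -1-> S1 -1-> S1

After x (step 2): S1. After xy (step 3): S1.
They match, so y = 1 drives M around a cycle from S1 back to itself; pumping y any number of times keeps M in S1 before reading z, and xyⁱz ∈ L(M) for every i ≥ 0.

yes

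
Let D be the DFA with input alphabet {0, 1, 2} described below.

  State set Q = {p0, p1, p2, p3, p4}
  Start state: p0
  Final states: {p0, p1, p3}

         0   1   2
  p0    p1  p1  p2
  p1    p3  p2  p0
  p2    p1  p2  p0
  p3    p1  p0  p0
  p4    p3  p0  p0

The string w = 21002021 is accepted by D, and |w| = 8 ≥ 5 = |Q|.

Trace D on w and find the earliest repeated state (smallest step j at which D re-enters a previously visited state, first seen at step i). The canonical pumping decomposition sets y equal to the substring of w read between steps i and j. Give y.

1

State sequence: p0 -2-> p2 -1-> p2 -0-> p1 -0-> p3 -2-> p0 -0-> p1 -2-> p0 -1-> p1
First repeat at step 2: p2 was already visited.

So i = 1, j = 2, giving x = w[0:1] = 2, y = w[1:2] = 1, z = w[2:8] = 002021.
Check: |xy| = 2 ≤ 5 and |y| = 1 ≥ 1. Reading y takes D from p2 back to p2, so every xyⁱz is accepted.
Since D has 5 states, any run of length ≥ 5 visits 5+1 states, so by pigeonhole some state repeats within the first 5 steps — that repeat gives the pumpable loop.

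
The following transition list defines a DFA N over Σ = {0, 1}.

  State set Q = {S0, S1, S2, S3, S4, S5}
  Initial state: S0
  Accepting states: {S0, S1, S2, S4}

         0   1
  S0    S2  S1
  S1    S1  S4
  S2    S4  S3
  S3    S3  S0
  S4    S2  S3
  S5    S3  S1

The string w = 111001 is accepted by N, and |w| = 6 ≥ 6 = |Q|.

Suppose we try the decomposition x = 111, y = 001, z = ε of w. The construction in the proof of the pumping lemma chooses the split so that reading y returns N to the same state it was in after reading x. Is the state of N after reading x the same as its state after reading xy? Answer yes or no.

State sequence: S0 -1-> S1 -1-> S4 -1-> S3 -0-> S3 -0-> S3 -1-> S0

After x (step 3): S3. After xy (step 6): S0.
They differ (S3 ≠ S0), so y is not a cycle from the state after x; this split is not the one the pumping-lemma construction produces, and pumping y need not keep the string in L(N).

no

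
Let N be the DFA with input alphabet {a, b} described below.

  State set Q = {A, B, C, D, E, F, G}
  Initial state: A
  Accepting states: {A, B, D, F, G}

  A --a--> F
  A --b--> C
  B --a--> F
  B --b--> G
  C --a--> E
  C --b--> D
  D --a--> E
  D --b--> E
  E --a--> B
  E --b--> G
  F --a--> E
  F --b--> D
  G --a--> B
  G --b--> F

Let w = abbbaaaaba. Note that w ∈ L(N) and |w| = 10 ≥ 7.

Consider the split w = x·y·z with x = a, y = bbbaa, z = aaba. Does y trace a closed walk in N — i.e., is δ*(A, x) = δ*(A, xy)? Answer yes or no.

yes

Run of N on the first 6 characters of w = a b b b a a:
  step 0: A  (start)
  step 1: F  (read a: A→F)
  step 2: D  (read b: F→D)
  step 3: E  (read b: D→E)
  step 4: G  (read b: E→G)
  step 5: B  (read a: G→B)
  step 6: F  (read a: B→F)

After x (step 1): F. After xy (step 6): F.
They match, so y = bbbaa drives N around a cycle from F back to itself; pumping y any number of times keeps N in F before reading z, and xyⁱz ∈ L(N) for every i ≥ 0.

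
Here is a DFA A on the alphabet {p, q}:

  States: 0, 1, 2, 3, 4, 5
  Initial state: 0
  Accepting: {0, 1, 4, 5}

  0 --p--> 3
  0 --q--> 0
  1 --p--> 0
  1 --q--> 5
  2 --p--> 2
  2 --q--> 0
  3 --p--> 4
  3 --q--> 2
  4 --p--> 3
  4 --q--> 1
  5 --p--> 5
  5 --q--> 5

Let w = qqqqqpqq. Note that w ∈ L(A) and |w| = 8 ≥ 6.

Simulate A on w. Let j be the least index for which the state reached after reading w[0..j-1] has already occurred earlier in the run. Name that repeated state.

0

State sequence: 0 -q-> 0 -q-> 0 -q-> 0 -q-> 0 -q-> 0 -p-> 3 -q-> 2 -q-> 0
First repeat at step 1: 0 was already visited.

The earliest repeat is at step j = 1: A is in 0, which it already visited at step i = 0.
Since A has 6 states, any run of length ≥ 6 visits 6+1 states, so by pigeonhole some state repeats within the first 6 steps — that repeat gives the pumpable loop.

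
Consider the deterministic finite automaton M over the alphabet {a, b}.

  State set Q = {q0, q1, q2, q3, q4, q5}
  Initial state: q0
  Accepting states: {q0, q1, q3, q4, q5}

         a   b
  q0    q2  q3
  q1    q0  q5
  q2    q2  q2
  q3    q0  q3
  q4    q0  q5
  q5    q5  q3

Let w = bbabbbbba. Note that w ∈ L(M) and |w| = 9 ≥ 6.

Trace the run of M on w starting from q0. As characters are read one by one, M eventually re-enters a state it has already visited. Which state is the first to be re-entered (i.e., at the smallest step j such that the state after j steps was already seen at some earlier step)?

q3

Run of M on w = b b a b b b b b a:
  step 0: q0  (start)
  step 1: q3  (read b: q0→q3)
  step 2: q3  (read b: q3→q3)   ← first repeat (q3 seen earlier)
  step 3: q0  (read a: q3→q0)
  step 4: q3  (read b: q0→q3)
  step 5: q3  (read b: q3→q3)
  step 6: q3  (read b: q3→q3)
  step 7: q3  (read b: q3→q3)
  step 8: q3  (read b: q3→q3)
  step 9: q0  (read a: q3→q0)

The earliest repeat is at step j = 2: M is in q3, which it already visited at step i = 1.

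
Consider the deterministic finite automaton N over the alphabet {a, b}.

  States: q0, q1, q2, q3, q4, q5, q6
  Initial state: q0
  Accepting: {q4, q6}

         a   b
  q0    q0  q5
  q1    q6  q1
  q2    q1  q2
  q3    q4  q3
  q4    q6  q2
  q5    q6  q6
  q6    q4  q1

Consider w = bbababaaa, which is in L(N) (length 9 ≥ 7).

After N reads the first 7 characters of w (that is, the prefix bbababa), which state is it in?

State sequence: q0 -b-> q5 -b-> q6 -a-> q4 -b-> q2 -a-> q1 -b-> q1 -a-> q6

After reading 7 characters, N is in state q6.

q6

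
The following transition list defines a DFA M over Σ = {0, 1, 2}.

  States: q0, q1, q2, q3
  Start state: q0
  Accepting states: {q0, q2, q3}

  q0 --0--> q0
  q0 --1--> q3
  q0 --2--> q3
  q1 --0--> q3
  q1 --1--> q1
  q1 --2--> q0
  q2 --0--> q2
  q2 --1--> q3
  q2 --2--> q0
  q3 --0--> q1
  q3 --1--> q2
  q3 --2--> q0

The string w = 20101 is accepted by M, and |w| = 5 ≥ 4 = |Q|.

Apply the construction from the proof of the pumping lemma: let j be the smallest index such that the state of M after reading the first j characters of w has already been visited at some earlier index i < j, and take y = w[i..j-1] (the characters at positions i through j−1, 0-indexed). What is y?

1

Run of M on w = 2 0 1 0 1:
  step 0: q0  (start)
  step 1: q3  (read 2: q0→q3)
  step 2: q1  (read 0: q3→q1)
  step 3: q1  (read 1: q1→q1)   ← first repeat (q1 seen earlier)
  step 4: q3  (read 0: q1→q3)
  step 5: q2  (read 1: q3→q2)

So i = 2, j = 3, giving x = w[0:2] = 20, y = w[2:3] = 1, z = w[3:5] = 01.
Check: |xy| = 3 ≤ 4 and |y| = 1 ≥ 1. Reading y takes M from q1 back to q1, so every xyⁱz is accepted.
The DFA has 4 states, so the proof of the pumping lemma guarantees a repeated state among the first 4+1 visited; the segment between the two visits is the pumpable y.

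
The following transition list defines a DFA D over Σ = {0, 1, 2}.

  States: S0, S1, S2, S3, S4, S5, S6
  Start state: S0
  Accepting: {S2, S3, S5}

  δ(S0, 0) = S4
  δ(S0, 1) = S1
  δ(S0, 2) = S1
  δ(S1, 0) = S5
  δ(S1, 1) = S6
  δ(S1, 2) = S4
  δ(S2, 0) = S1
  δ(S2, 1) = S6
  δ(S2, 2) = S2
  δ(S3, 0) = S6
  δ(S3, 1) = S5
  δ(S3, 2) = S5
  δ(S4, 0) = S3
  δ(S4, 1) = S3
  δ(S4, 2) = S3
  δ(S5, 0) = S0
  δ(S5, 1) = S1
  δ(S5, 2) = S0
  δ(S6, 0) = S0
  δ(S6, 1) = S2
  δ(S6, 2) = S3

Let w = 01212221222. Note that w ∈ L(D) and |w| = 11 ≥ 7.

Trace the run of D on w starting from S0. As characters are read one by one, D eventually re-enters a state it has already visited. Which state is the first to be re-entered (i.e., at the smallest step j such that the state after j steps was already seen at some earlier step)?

S4

Run of D on w = 0 1 2 1 2 2 2 1 2 2 2:
  step 0: S0  (start)
  step 1: S4  (read 0: S0→S4)
  step 2: S3  (read 1: S4→S3)
  step 3: S5  (read 2: S3→S5)
  step 4: S1  (read 1: S5→S1)
  step 5: S4  (read 2: S1→S4)   ← first repeat (S4 seen earlier)
  step 6: S3  (read 2: S4→S3)
  step 7: S5  (read 2: S3→S5)
  step 8: S1  (read 1: S5→S1)
  step 9: S4  (read 2: S1→S4)
  step 10: S3  (read 2: S4→S3)
  step 11: S5  (read 2: S3→S5)

The earliest repeat is at step j = 5: D is in S4, which it already visited at step i = 1.
The DFA has 7 states, so the proof of the pumping lemma guarantees a repeated state among the first 7+1 visited; the segment between the two visits is the pumpable y.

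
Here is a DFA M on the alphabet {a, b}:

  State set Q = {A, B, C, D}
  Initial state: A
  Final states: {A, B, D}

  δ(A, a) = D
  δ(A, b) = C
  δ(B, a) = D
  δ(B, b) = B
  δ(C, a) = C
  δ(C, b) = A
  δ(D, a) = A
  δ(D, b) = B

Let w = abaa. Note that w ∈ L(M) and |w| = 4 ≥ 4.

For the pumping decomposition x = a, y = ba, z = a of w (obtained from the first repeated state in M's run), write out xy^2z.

ababaa

xy^2z = a·ba·ba·a = ababaa.
Reading y = ba takes M from D back to D, so after x·y·y the machine is still in D, and z then leads to the accepting state A. Hence ababaa ∈ L(M).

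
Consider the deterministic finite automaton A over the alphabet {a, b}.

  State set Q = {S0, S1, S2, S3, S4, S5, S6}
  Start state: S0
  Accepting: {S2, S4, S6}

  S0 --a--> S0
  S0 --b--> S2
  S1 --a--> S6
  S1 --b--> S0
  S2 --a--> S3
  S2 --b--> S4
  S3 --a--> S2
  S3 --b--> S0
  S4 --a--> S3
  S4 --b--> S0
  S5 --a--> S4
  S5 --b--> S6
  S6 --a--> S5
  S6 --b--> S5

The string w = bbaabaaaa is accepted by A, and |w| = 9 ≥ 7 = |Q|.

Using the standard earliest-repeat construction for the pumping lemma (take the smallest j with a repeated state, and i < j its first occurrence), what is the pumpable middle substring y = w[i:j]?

baa

Run of A on w = b b a a b a a a a:
  step 0: S0  (start)
  step 1: S2  (read b: S0→S2)
  step 2: S4  (read b: S2→S4)
  step 3: S3  (read a: S4→S3)
  step 4: S2  (read a: S3→S2)   ← first repeat (S2 seen earlier)
  step 5: S4  (read b: S2→S4)
  step 6: S3  (read a: S4→S3)
  step 7: S2  (read a: S3→S2)
  step 8: S3  (read a: S2→S3)
  step 9: S2  (read a: S3→S2)

So i = 1, j = 4, giving x = w[0:1] = b, y = w[1:4] = baa, z = w[4:9] = baaaa.
Check: |xy| = 4 ≤ 7 and |y| = 3 ≥ 1. Reading y takes A from S2 back to S2, so every xyⁱz is accepted.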